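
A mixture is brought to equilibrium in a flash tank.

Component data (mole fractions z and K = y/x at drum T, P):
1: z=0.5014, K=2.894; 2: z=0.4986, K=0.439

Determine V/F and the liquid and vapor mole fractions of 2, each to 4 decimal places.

V/F = 0.6305, x_2 = 0.7715, y_2 = 0.3387

Binary case is linear: z₁(K₁−1)(1+V/F(K₂−1)) + z₂(K₂−1)(1+V/F(K₁−1)) = 0
⇒ V/F = [z₁(K₁−1)+z₂(K₂−1)] / [−(K₁−1)(K₂−1)] = 0.66994/1.06253 = 0.6305
Compositions from xᵢ = zᵢ/(1+V/F(Kᵢ−1)), yᵢ = Kᵢxᵢ:
  1: x = 0.2285, y = 0.6613
  2: x = 0.7715, y = 0.3387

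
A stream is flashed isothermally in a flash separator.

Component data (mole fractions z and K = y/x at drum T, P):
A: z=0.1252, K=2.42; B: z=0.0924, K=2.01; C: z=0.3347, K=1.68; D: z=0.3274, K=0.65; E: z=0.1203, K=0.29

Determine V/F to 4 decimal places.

V/F = 0.6493

Iterate (Newton) starting at V/F = 0.5:
  V/F = 0.5000: g = 0.06450, g' = -0.4188 → V/F = 0.6540
  V/F = 0.6540: g = -0.00215, g' = -0.4550 → V/F = 0.6493
Converged at V/F = 0.6493.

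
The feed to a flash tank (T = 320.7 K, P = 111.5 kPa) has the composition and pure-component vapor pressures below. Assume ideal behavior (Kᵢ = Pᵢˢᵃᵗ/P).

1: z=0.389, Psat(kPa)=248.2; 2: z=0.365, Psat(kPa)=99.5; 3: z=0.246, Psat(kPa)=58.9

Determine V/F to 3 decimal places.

V/F = 0.838

Raoult's law: Kᵢ = Pᵢˢᵃᵗ/P = Pᵢˢᵃᵗ/111.5.
  K_1 = 248.2/111.5 = 2.22601, K_2 = 99.5/111.5 = 0.89238, K_3 = 58.9/111.5 = 0.52825
Rachford–Rice: g(V/F) = Σ zᵢ(Kᵢ−1)/(1+V/F(Kᵢ−1)) = 0.
g(0) = ΣzᵢKᵢ − 1 = 0.322 and g(1) = 1 − Σzᵢ/Kᵢ = -0.049, so a root lies in (0, 1).
Iterate (Newton) starting at V/F = 0.5:
  V/F = 0.500: g = 0.1023, g' = -0.323 → V/F = 0.816
  V/F = 0.816: g = 0.0065, g' = -0.296 → V/F = 0.839
  V/F = 0.839: g = -0.0000, g' = -0.297 → V/F = 0.838
Converged at V/F = 0.838.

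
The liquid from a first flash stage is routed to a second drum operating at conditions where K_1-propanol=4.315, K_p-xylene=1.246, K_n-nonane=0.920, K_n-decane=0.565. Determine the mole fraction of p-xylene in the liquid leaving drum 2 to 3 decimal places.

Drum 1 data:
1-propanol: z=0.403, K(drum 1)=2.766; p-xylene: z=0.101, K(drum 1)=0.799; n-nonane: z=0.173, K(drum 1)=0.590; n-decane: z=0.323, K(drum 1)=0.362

Drum 1:
Newton iteration, ψ₁⁰ = 0.5:
  ψ₁ = 0.500: g = -0.0364, g' = -0.689 → ψ₁ = 0.447
Converged at ψ₁ = 0.447.
Drum-1 compositions:
  1-propanol: x = 0.225, y = 0.623
  p-xylene: x = 0.111, y = 0.089
  n-nonane: x = 0.212, y = 0.125
  n-decane: x = 0.452, y = 0.164
Drum-2 feed = drum-1 liquid: z₂ = (0.2251, 0.1110, 0.2119, 0.4520).
Drum 2:
Rachford–Rice: g(ψ₂) = Σ zᵢ(Kᵢ−1)/(1+ψ₂(Kᵢ−1)) = 0.
Feasibility: ΣzᵢKᵢ = 1.560, Σzᵢ/Kᵢ = 1.172 — both > 1, two phases present.
Newton iteration, ψ₂⁰ = 0.59:
  ψ₂ = 0.590: g = -0.0060, g' = -0.445 → ψ₂ = 0.577
Converged at ψ₂ = 0.577.
  1-propanol: x = 0.077, y = 0.334
  p-xylene: x = 0.097, y = 0.121
  n-nonane: x = 0.222, y = 0.204
  n-decane: x = 0.603, y = 0.341

x_p-xylene (drum 2) = 0.097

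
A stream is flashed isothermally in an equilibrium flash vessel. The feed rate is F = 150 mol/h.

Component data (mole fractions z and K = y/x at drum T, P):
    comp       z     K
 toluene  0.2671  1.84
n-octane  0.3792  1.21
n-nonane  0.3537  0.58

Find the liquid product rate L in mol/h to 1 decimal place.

Rachford–Rice: g(V/F) = Σ zᵢ(Kᵢ−1)/(1+V/F(Kᵢ−1)) = 0.
g(0) = ΣzᵢKᵢ − 1 = 0.1554 and g(1) = 1 − Σzᵢ/Kᵢ = -0.0684, so a root lies in (0, 1).
Iterate (Newton) starting at V/F = 0.5:
  V/F = 0.5000: g = 0.04202, g' = -0.2071 → V/F = 0.7029
  V/F = 0.7029: g = -0.00032, g' = -0.2128 → V/F = 0.7014
Converged at V/F = 0.7014.
Then V = V/F·F = 0.7014·150 = 105.2 mol/h and L = F − V = 44.8 mol/h.

L = 44.8 mol/h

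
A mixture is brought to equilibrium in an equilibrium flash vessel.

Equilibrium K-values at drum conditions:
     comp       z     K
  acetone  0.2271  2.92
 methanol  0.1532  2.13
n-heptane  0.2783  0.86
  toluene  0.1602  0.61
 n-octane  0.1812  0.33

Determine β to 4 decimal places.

β = 0.5593

Let β = V/F and solve Σ zᵢ(Kᵢ−1)/(1+β(Kᵢ−1)) = 0.
Check two-phase: ΣzᵢKᵢ = 1.3863 > 1 and Σzᵢ/Kᵢ = 1.2850 > 1, so g(0) = 0.3863 > 0 and g(1) = -0.2850 < 0.
Newton–Raphson from β = 0.66:
  β = 0.6600: g = -0.05323, g' = -0.5393 → β = 0.5613
  β = 0.5613: g = -0.00106, g' = -0.5225 → β = 0.5593
Converged at β = 0.5593.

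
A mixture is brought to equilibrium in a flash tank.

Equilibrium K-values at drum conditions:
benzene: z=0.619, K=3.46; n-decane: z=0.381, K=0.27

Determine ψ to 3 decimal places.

ψ = 0.693

Rachford–Rice: g(ψ) = Σ zᵢ(Kᵢ−1)/(1+ψ(Kᵢ−1)) = 0.
g(0) = ΣzᵢKᵢ − 1 = 1.245 and g(1) = 1 − Σzᵢ/Kᵢ = -0.590, so a root lies in (0, 1).
Newton iteration, ψ⁰ = 0.5:
  ψ = 0.500: g = 0.2448, g' = -1.257 → ψ = 0.695
  ψ = 0.695: g = -0.0024, g' = -1.346 → ψ = 0.693
Converged at ψ = 0.693.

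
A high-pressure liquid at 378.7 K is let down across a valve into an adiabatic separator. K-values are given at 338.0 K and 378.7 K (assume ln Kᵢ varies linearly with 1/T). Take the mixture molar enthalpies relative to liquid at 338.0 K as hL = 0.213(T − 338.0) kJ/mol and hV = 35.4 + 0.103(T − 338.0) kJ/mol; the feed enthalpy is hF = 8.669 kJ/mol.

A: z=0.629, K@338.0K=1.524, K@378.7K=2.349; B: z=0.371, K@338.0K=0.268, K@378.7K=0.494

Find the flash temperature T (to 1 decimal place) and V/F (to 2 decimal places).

T = 340.8 K, V/F = 0.23

Adiabatic flash: solve Rachford–Rice at each trial T, then check hF = ψ·hV(T) + (1−ψ)·hL(T).
  T = 338.0 K: K = (1.524, 0.268), RR gives ψ = 0.151, H_out = 5.355 kJ/mol
  T = 378.7 K: K = (2.349, 0.494), RR gives ψ = 0.968, H_out = 38.605 kJ/mol
  T = 358.4 K: K = (1.916, 0.371), RR gives ψ = 0.594, H_out = 24.053 kJ/mol
  T = 348.2 K: K = (1.715, 0.317), RR gives ψ = 0.401, H_out = 15.930 kJ/mol
  T = 343.1 K: K = (1.618, 0.292), RR gives ψ = 0.288, H_out = 11.107 kJ/mol
  T = 340.6 K: K = (1.572, 0.280), RR gives ψ = 0.224, H_out = 8.433 kJ/mol
  T = 341.9 K: K = (1.596, 0.286), RR gives ψ = 0.258, H_out = 9.854 kJ/mol
Linear interpolation between T = 340.6 (H_out = 8.433) and T = 341.9 (H_out = 9.854) on hF = 8.669 gives T ≈ 340.8 K, at which ψ = 0.23.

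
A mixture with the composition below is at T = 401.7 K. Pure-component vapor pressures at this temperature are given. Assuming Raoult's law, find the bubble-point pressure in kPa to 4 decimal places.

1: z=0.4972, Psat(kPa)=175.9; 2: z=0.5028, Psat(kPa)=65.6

At the bubble point ψ → 0, so ΣzᵢKᵢ = 1 with Kᵢ = Pᵢˢᵃᵗ/P ⇒ P = ΣzᵢPᵢˢᵃᵗ.
P = 0.4972·175.9 + 0.5028·65.6 = 120.4412 kPa

Pbub = 120.4412 kPa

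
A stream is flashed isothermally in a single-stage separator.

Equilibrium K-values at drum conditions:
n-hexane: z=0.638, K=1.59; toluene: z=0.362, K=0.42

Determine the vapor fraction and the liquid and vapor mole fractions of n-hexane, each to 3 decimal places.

Material balance + equilibrium reduce to Σ zᵢ(Kᵢ−1)/(1+ψ(Kᵢ−1)) = 0.
g(0) = ΣzᵢKᵢ − 1 = 0.166 and g(1) = 1 − Σzᵢ/Kᵢ = -0.263, so a root lies in (0, 1).
Binary case is linear: z₁(K₁−1)(1+ψ(K₂−1)) + z₂(K₂−1)(1+ψ(K₁−1)) = 0
⇒ ψ = [z₁(K₁−1)+z₂(K₂−1)] / [−(K₁−1)(K₂−1)] = 0.1665/0.3422 = 0.486
Compositions from xᵢ = zᵢ/(1+ψ(Kᵢ−1)), yᵢ = Kᵢxᵢ:
  n-hexane: x = 0.496, y = 0.788
  toluene: x = 0.504, y = 0.212

ψ = 0.486, x_n-hexane = 0.496, y_n-hexane = 0.788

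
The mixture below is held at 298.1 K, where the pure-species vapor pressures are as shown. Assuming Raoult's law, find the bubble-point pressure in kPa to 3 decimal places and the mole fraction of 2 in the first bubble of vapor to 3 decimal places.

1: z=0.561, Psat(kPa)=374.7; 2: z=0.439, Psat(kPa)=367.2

Pbub = 371.408 kPa, y_2 = 0.434

At the bubble point ψ → 0, so ΣzᵢKᵢ = 1 with Kᵢ = Pᵢˢᵃᵗ/P ⇒ P = ΣzᵢPᵢˢᵃᵗ.
P = 0.561·374.7 + 0.439·367.2 = 371.408 kPa
yᵢ = zᵢPᵢˢᵃᵗ/P ⇒ y_2 = 0.439·367.2/371.408 = 0.434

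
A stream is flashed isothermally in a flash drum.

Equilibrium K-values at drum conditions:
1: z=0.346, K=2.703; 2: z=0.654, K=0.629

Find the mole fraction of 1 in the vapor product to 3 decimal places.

y_1 = 0.484

Material balance + equilibrium reduce to Σ zᵢ(Kᵢ−1)/(1+ψ(Kᵢ−1)) = 0.
g(0) = ΣzᵢKᵢ − 1 = 0.347 and g(1) = 1 − Σzᵢ/Kᵢ = -0.168, so a root lies in (0, 1).
Binary case is linear: z₁(K₁−1)(1+ψ(K₂−1)) + z₂(K₂−1)(1+ψ(K₁−1)) = 0
⇒ ψ = [z₁(K₁−1)+z₂(K₂−1)] / [−(K₁−1)(K₂−1)] = 0.3466/0.6318 = 0.549
Compositions from xᵢ = zᵢ/(1+ψ(Kᵢ−1)), yᵢ = Kᵢxᵢ:
  1: x = 0.179, y = 0.484
  2: x = 0.821, y = 0.516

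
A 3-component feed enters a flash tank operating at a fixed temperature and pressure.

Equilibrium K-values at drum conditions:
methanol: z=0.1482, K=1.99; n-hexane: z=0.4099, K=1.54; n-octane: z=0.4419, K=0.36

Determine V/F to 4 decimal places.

V/F = 0.1952

Material balance + equilibrium reduce to Σ zᵢ(Kᵢ−1)/(1+V/F(Kᵢ−1)) = 0.
Check two-phase: ΣzᵢKᵢ = 1.0852 > 1 and Σzᵢ/Kᵢ = 1.5681 > 1, so g(0) = 0.0852 > 0 and g(1) = -0.5681 < 0.
Iterate (Newton) starting at V/F = 0.5:
  V/F = 0.5000: g = -0.14348, g' = -0.5305 → V/F = 0.2296
  V/F = 0.2296: g = -0.01504, g' = -0.4398 → V/F = 0.1954
  V/F = 0.1954: g = -0.00007, g' = -0.4362 → V/F = 0.1952
Converged at V/F = 0.1952.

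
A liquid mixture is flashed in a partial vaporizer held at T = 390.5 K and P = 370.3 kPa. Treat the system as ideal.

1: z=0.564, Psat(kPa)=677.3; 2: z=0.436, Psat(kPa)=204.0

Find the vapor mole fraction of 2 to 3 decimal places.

Raoult's law: Kᵢ = Pᵢˢᵃᵗ/P = Pᵢˢᵃᵗ/370.3.
  K_1 = 677.3/370.3 = 1.82906, K_2 = 204.0/370.3 = 0.55090
Rachford–Rice: g(V/F) = Σ zᵢ(Kᵢ−1)/(1+V/F(Kᵢ−1)) = 0.
g(0) = ΣzᵢKᵢ − 1 = 0.272 and g(1) = 1 − Σzᵢ/Kᵢ = -0.100, so a root lies in (0, 1).
Newton–Raphson from V/F = 0.64:
  V/F = 0.640: g = 0.0307, g' = -0.339 → V/F = 0.731
  V/F = 0.731: g = -0.0002, g' = -0.345 → V/F = 0.730
Converged at V/F = 0.730.
Compositions from xᵢ = zᵢ/(1+V/F(Kᵢ−1)), yᵢ = Kᵢxᵢ:
  1: x = 0.351, y = 0.643
  2: x = 0.649, y = 0.357

y_2 = 0.357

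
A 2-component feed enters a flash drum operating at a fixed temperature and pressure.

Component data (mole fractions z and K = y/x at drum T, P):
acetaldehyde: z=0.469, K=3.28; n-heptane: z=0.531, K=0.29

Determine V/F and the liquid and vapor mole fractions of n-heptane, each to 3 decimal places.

Rachford–Rice: g(V/F) = Σ zᵢ(Kᵢ−1)/(1+V/F(Kᵢ−1)) = 0.
Check two-phase: ΣzᵢKᵢ = 1.692 > 1 and Σzᵢ/Kᵢ = 1.974 > 1, so g(0) = 0.692 > 0 and g(1) = -0.974 < 0.
Binary case is linear: z₁(K₁−1)(1+V/F(K₂−1)) + z₂(K₂−1)(1+V/F(K₁−1)) = 0
⇒ V/F = [z₁(K₁−1)+z₂(K₂−1)] / [−(K₁−1)(K₂−1)] = 0.6923/1.6188 = 0.428
Compositions from xᵢ = zᵢ/(1+V/F(Kᵢ−1)), yᵢ = Kᵢxᵢ:
  acetaldehyde: x = 0.237, y = 0.779
  n-heptane: x = 0.763, y = 0.221

V/F = 0.428, x_n-heptane = 0.763, y_n-heptane = 0.221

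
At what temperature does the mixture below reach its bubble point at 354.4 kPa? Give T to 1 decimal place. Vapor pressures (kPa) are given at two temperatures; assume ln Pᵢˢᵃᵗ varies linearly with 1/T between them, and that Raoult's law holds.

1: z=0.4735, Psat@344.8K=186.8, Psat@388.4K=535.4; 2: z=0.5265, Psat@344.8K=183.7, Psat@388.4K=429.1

T = 373.5 K

Bubble-point temperature: ΣzᵢPᵢˢᵃᵗ(T) = P. Interpolate ln Pᵢˢᵃᵗ = aᵢ + bᵢ/T.
  T = 344.8 K: ΣzᵢPᵢˢᵃᵗ = 185.17 kPa
  T = 388.4 K: ΣzᵢPᵢˢᵃᵗ = 479.43 kPa
  T = 366.6 K: ΣzᵢPᵢˢᵃᵗ = 306.10 kPa
  T = 377.5 K: ΣzᵢPᵢˢᵃᵗ = 385.46 kPa
  T = 372.1 K: ΣzᵢPᵢˢᵃᵗ = 344.42 kPa
  T = 374.8 K: ΣzᵢPᵢˢᵃᵗ = 364.50 kPa
  T = 373.5 K: ΣzᵢPᵢˢᵃᵗ = 354.72 kPa
Interpolating between 372.1 K and 373.5 K gives T ≈ 373.5 K.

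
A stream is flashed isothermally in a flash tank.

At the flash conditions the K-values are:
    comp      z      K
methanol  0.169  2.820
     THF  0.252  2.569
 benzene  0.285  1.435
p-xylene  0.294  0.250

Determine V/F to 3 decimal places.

Material balance + equilibrium reduce to Σ zᵢ(Kᵢ−1)/(1+V/F(Kᵢ−1)) = 0.
g(0) = ΣzᵢKᵢ − 1 = 0.606 and g(1) = 1 − Σzᵢ/Kᵢ = -0.533, so a root lies in (0, 1).
Newton iteration, V/F⁰ = 0.5:
  V/F = 0.500: g = 0.1316, g' = -0.808 → V/F = 0.663
  V/F = 0.663: g = -0.0091, g' = -0.951 → V/F = 0.653
Converged at V/F = 0.653.

V/F = 0.653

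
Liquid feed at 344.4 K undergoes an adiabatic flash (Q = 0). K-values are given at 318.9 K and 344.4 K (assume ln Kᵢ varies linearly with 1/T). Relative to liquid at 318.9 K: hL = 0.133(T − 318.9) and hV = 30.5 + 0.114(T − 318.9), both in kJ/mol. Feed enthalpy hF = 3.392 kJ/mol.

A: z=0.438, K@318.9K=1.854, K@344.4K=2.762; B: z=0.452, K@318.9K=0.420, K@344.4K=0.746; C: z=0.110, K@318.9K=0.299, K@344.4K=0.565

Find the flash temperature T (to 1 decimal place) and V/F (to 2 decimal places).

Adiabatic flash: solve Rachford–Rice at each trial T, then check hF = ψ·hV(T) + (1−ψ)·hL(T).
  T = 318.9 K: K = (1.854, 0.420, 0.299), RR gives ψ = 0.067, H_out = 2.052 kJ/mol
  T = 344.4 K: K = (2.762, 0.746, 0.565), RR gives ψ = 1.000, H_out = 33.407 kJ/mol
  T = 331.6 K: K = (2.279, 0.565, 0.416), RR gives ψ = 0.499, H_out = 16.803 kJ/mol
  T = 325.2 K: K = (2.058, 0.488, 0.353), RR gives ψ = 0.281, H_out = 9.372 kJ/mol
  T = 322.0 K: K = (1.953, 0.453, 0.325), RR gives ψ = 0.175, H_out = 5.725 kJ/mol
  T = 320.4 K: K = (1.901, 0.436, 0.311), RR gives ψ = 0.120, H_out = 3.855 kJ/mol
Linear interpolation between T = 318.9 (H_out = 2.052) and T = 320.4 (H_out = 3.855) on hF = 3.392 gives T ≈ 320.0 K, at which ψ = 0.11.

T = 320.0 K, V/F = 0.11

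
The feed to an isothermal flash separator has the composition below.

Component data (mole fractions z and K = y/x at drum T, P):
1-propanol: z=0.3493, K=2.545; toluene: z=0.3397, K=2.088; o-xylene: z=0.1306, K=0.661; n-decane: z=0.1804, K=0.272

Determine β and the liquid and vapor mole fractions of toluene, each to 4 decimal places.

β = 0.8691, x_toluene = 0.1746, y_toluene = 0.3646

Newton iteration, β⁰ = 0.67:
  β = 0.6700: g = 0.16527, g' = -0.7253 → β = 0.8979
  β = 0.8979: g = -0.02979, g' = -1.0772 → β = 0.8702
  β = 0.8702: g = -0.00110, g' = -0.9998 → β = 0.8691
Converged at β = 0.8691.
Compositions from xᵢ = zᵢ/(1+β(Kᵢ−1)), yᵢ = Kᵢxᵢ:
  1-propanol: x = 0.1491, y = 0.3795
  toluene: x = 0.1746, y = 0.3646
  o-xylene: x = 0.1851, y = 0.1224
  n-decane: x = 0.4912, y = 0.1336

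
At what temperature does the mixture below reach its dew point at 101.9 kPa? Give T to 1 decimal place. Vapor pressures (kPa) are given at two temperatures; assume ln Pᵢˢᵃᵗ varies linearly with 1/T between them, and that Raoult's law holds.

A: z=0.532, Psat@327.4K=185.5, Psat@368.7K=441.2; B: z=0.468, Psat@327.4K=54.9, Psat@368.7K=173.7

Dew-point temperature: Σzᵢ·P/Pᵢˢᵃᵗ(T) = 1. Interpolate ln Pᵢˢᵃᵗ = aᵢ + bᵢ/T.
  T = 327.4 K: ΣzᵢP/Pᵢˢᵃᵗ = 1.1609
  T = 368.7 K: ΣzᵢP/Pᵢˢᵃᵗ = 0.3974
  T = 348.0 K: ΣzᵢP/Pᵢˢᵃᵗ = 0.6575
  T = 337.7 K: ΣzᵢP/Pᵢˢᵃᵗ = 0.8656
  T = 332.5 K: ΣzᵢP/Pᵢˢᵃᵗ = 1.0015
  T = 335.1 K: ΣzᵢP/Pᵢˢᵃᵗ = 0.9305
Interpolating between 332.5 K and 335.1 K gives T ≈ 332.6 K.

T = 332.6 K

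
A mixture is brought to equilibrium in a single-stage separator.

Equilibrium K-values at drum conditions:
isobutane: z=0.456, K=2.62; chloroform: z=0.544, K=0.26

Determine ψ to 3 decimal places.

ψ = 0.280

Binary case is linear: z₁(K₁−1)(1+ψ(K₂−1)) + z₂(K₂−1)(1+ψ(K₁−1)) = 0
⇒ ψ = [z₁(K₁−1)+z₂(K₂−1)] / [−(K₁−1)(K₂−1)] = 0.3362/1.1988 = 0.280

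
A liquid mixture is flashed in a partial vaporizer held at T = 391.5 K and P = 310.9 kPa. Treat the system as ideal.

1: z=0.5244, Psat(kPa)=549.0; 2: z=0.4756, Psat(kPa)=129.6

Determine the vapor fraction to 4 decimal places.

ψ = 0.2782

Raoult's law: Kᵢ = Pᵢˢᵃᵗ/P = Pᵢˢᵃᵗ/310.9.
  K_1 = 549.0/310.9 = 1.765841, K_2 = 129.6/310.9 = 0.416854
Rachford–Rice: g(ψ) = Σ zᵢ(Kᵢ−1)/(1+ψ(Kᵢ−1)) = 0.
Feasibility: ΣzᵢKᵢ = 1.1243, Σzᵢ/Kᵢ = 1.4379 — both > 1, two phases present.
Binary case is linear: z₁(K₁−1)(1+ψ(K₂−1)) + z₂(K₂−1)(1+ψ(K₁−1)) = 0
⇒ ψ = [z₁(K₁−1)+z₂(K₂−1)] / [−(K₁−1)(K₂−1)] = 0.12426/0.44660 = 0.2782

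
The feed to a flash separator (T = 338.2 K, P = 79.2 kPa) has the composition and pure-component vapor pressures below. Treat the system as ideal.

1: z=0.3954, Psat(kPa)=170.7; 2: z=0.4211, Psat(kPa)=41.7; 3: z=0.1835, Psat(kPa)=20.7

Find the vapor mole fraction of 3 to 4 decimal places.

y_3 = 0.0556

Raoult's law: Kᵢ = Pᵢˢᵃᵗ/P = Pᵢˢᵃᵗ/79.2.
  K_1 = 170.7/79.2 = 2.155303, K_2 = 41.7/79.2 = 0.526515, K_3 = 20.7/79.2 = 0.261364
Material balance + equilibrium reduce to Σ zᵢ(Kᵢ−1)/(1+ψ(Kᵢ−1)) = 0.
Feasibility: ΣzᵢKᵢ = 1.1219, Σzᵢ/Kᵢ = 1.6853 — both > 1, two phases present.
Iterate (Newton) starting at ψ = 0.46:
  ψ = 0.4600: g = -0.16191, g' = -0.6090 → ψ = 0.1941
  ψ = 0.1941: g = -0.00468, g' = -0.6030 → ψ = 0.1864
Converged at ψ = 0.1864.
Compositions from xᵢ = zᵢ/(1+ψ(Kᵢ−1)), yᵢ = Kᵢxᵢ:
  1: x = 0.3253, y = 0.7012
  2: x = 0.4619, y = 0.2432
  3: x = 0.2128, y = 0.0556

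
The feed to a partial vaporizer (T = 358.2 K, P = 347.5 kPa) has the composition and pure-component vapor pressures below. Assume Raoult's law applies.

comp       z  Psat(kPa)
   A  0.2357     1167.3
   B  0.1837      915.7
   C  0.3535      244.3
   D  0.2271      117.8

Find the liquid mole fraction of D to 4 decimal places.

Raoult's law: Kᵢ = Pᵢˢᵃᵗ/P = Pᵢˢᵃᵗ/347.5.
  K_A = 1167.3/347.5 = 3.359137, K_B = 915.7/347.5 = 2.635108, K_C = 244.3/347.5 = 0.703022, K_D = 117.8/347.5 = 0.338993
Iterate (Newton) starting at ψ = 0.5:
  ψ = 0.5000: g = 0.07287, g' = -0.6892 → ψ = 0.6057
  ψ = 0.6057: g = 0.00146, g' = -0.6686 → ψ = 0.6079
Converged at ψ = 0.6079.
Compositions from xᵢ = zᵢ/(1+ψ(Kᵢ−1)), yᵢ = Kᵢxᵢ:
  A: x = 0.0968, y = 0.3253
  B: x = 0.0921, y = 0.2428
  C: x = 0.4314, y = 0.3033
  D: x = 0.3797, y = 0.1287

x_D = 0.3797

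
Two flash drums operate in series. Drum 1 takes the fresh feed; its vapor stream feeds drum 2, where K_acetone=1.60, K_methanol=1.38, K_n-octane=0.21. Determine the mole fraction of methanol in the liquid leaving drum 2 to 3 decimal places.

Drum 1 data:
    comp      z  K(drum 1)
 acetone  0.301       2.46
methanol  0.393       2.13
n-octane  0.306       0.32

Drum 1:
Rachford–Rice: g(ψ₁) = Σ zᵢ(Kᵢ−1)/(1+ψ₁(Kᵢ−1)) = 0.
Check two-phase: ΣzᵢKᵢ = 1.675 > 1 and Σzᵢ/Kᵢ = 1.263 > 1, so g(0) = 0.675 > 0 and g(1) = -0.263 < 0.
Iterate (Newton) starting at ψ₁ = 0.41:
  ψ₁ = 0.410: g = 0.2899, g' = -0.757 → ψ₁ = 0.793
  ψ₁ = 0.793: g = -0.0134, g' = -0.943 → ψ₁ = 0.778
Converged at ψ₁ = 0.778.
Drum-1 compositions:
  acetone: x = 0.141, y = 0.347
  methanol: x = 0.209, y = 0.445
  n-octane: x = 0.650, y = 0.208
Drum-2 feed = drum-1 vapor: z₂ = (0.3466, 0.4454, 0.2080).
Drum 2:
Material balance + equilibrium reduce to Σ zᵢ(Kᵢ−1)/(1+ψ₂(Kᵢ−1)) = 0.
g(0) = ΣzᵢKᵢ − 1 = 0.213 and g(1) = 1 − Σzᵢ/Kᵢ = -0.530, so a root lies in (0, 1).
Newton iteration, ψ₂⁰ = 0.5:
  ψ₂ = 0.500: g = 0.0306, g' = -0.474 → ψ₂ = 0.565
  ψ₂ = 0.565: g = -0.0019, g' = -0.536 → ψ₂ = 0.561
Converged at ψ₂ = 0.561.
  acetone: x = 0.259, y = 0.415
  methanol: x = 0.367, y = 0.507
  n-octane: x = 0.374, y = 0.078

x_methanol (drum 2) = 0.367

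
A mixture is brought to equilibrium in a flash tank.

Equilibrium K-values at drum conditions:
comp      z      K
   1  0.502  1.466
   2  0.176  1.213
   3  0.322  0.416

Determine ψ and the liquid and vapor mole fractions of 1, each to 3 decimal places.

ψ = 0.349, x_1 = 0.432, y_1 = 0.633

Let ψ = V/F and solve Σ zᵢ(Kᵢ−1)/(1+ψ(Kᵢ−1)) = 0.
g(0) = ΣzᵢKᵢ − 1 = 0.083 and g(1) = 1 − Σzᵢ/Kᵢ = -0.262, so a root lies in (0, 1).
Iterate (Newton) starting at ψ = 0.56:
  ψ = 0.560: g = -0.0604, g' = -0.317 → ψ = 0.370
  ψ = 0.370: g = -0.0055, g' = -0.265 → ψ = 0.349
Converged at ψ = 0.349.
Compositions from xᵢ = zᵢ/(1+ψ(Kᵢ−1)), yᵢ = Kᵢxᵢ:
  1: x = 0.432, y = 0.633
  2: x = 0.164, y = 0.199
  3: x = 0.404, y = 0.168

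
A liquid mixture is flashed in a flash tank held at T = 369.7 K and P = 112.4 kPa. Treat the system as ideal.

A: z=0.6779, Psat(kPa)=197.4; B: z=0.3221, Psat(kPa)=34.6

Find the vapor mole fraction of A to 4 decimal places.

Raoult's law: Kᵢ = Pᵢˢᵃᵗ/P = Pᵢˢᵃᵗ/112.4.
  K_A = 197.4/112.4 = 1.756228, K_B = 34.6/112.4 = 0.307829
Let ψ = V/F and solve Σ zᵢ(Kᵢ−1)/(1+ψ(Kᵢ−1)) = 0.
Feasibility: ΣzᵢKᵢ = 1.2897, Σzᵢ/Kᵢ = 1.4324 — both > 1, two phases present.
Newton–Raphson from ψ = 0.66:
  ψ = 0.6600: g = -0.06849, g' = -0.6956 → ψ = 0.5615
  ψ = 0.5615: g = -0.00485, g' = -0.6039 → ψ = 0.5535
Converged at ψ = 0.5535.
Compositions from xᵢ = zᵢ/(1+ψ(Kᵢ−1)), yᵢ = Kᵢxᵢ:
  A: x = 0.4779, y = 0.8393
  B: x = 0.5221, y = 0.1607

y_A = 0.8393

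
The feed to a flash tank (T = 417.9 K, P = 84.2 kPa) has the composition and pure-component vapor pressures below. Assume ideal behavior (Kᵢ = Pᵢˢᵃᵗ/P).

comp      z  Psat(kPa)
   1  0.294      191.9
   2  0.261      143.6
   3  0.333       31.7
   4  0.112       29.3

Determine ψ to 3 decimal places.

ψ = 0.428

Raoult's law: Kᵢ = Pᵢˢᵃᵗ/P = Pᵢˢᵃᵗ/84.2.
  K_1 = 191.9/84.2 = 2.27910, K_2 = 143.6/84.2 = 1.70546, K_3 = 31.7/84.2 = 0.37648, K_4 = 29.3/84.2 = 0.34798
Let ψ = V/F and solve Σ zᵢ(Kᵢ−1)/(1+ψ(Kᵢ−1)) = 0.
Feasibility: ΣzᵢKᵢ = 1.280, Σzᵢ/Kᵢ = 1.488 — both > 1, two phases present.
Newton–Raphson from ψ = 0.44:
  ψ = 0.440: g = -0.0074, g' = -0.612 → ψ = 0.428
Converged at ψ = 0.428.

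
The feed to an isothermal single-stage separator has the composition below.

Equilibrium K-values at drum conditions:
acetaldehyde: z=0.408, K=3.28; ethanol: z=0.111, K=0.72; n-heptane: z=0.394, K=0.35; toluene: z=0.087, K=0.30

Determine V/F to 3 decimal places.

Material balance + equilibrium reduce to Σ zᵢ(Kᵢ−1)/(1+V/F(Kᵢ−1)) = 0.
Feasibility: ΣzᵢKᵢ = 1.582, Σzᵢ/Kᵢ = 1.694 — both > 1, two phases present.
Newton–Raphson from V/F = 0.38:
  V/F = 0.380: g = 0.0406, g' = -0.992 → V/F = 0.421
Converged at V/F = 0.421.

V/F = 0.421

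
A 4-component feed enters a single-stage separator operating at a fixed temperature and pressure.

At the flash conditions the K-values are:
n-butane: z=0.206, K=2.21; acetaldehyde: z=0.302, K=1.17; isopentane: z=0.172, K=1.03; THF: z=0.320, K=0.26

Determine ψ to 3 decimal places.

ψ = 0.150

Rachford–Rice: g(ψ) = Σ zᵢ(Kᵢ−1)/(1+ψ(Kᵢ−1)) = 0.
Check two-phase: ΣzᵢKᵢ = 1.069 > 1 and Σzᵢ/Kᵢ = 1.749 > 1, so g(0) = 0.069 > 0 and g(1) = -0.749 < 0.
Newton–Raphson from ψ = 0.44:
  ψ = 0.440: g = -0.1356, g' = -0.521 → ψ = 0.180
  ψ = 0.180: g = -0.0135, g' = -0.445 → ψ = 0.150
Converged at ψ = 0.150.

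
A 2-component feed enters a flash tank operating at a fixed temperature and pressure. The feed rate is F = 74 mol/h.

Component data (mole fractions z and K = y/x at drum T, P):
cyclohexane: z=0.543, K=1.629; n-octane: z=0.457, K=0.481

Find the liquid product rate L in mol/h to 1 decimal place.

Material balance + equilibrium reduce to Σ zᵢ(Kᵢ−1)/(1+ψ(Kᵢ−1)) = 0.
Feasibility: ΣzᵢKᵢ = 1.104, Σzᵢ/Kᵢ = 1.283 — both > 1, two phases present.
Binary case is linear: z₁(K₁−1)(1+ψ(K₂−1)) + z₂(K₂−1)(1+ψ(K₁−1)) = 0
⇒ ψ = [z₁(K₁−1)+z₂(K₂−1)] / [−(K₁−1)(K₂−1)] = 0.1044/0.3265 = 0.320
Then V = ψ·F = 0.3197·74 = 23.7 mol/h and L = F − V = 50.3 mol/h.

L = 50.3 mol/h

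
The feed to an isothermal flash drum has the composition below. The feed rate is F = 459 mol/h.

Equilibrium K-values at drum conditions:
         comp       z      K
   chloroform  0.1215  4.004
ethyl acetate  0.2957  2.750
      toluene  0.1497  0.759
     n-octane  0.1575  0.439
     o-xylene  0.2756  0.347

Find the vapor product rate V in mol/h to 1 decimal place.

V = 224.2 mol/h

Rachford–Rice: g(ψ) = Σ zᵢ(Kᵢ−1)/(1+ψ(Kᵢ−1)) = 0.
Check two-phase: ΣzᵢKᵢ = 1.5781 > 1 and Σzᵢ/Kᵢ = 1.4881 > 1, so g(0) = 0.5781 > 0 and g(1) = -0.4881 < 0.
Newton iteration, ψ⁰ = 0.34:
  ψ = 0.3400: g = 0.12519, g' = -0.9045 → ψ = 0.4784
  ψ = 0.4784: g = 0.00813, g' = -0.8052 → ψ = 0.4885
Converged at ψ = 0.4885.
Then V = ψ·F = 0.4885·459 = 224.2 mol/h and L = F − V = 234.8 mol/h.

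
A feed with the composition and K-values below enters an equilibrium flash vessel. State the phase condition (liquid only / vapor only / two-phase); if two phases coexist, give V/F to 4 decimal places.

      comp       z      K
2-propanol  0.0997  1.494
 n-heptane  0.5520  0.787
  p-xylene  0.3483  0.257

liquid only

ΣzᵢKᵢ = 0.6729; Σzᵢ/Kᵢ = 2.1234.
Since ΣzᵢKᵢ < 1 the mixture is below its bubble point — single liquid phase.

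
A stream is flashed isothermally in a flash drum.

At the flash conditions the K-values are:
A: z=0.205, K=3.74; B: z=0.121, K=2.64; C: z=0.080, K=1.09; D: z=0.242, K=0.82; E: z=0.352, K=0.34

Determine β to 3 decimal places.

Material balance + equilibrium reduce to Σ zᵢ(Kᵢ−1)/(1+β(Kᵢ−1)) = 0.
g(0) = ΣzᵢKᵢ − 1 = 0.491 and g(1) = 1 − Σzᵢ/Kᵢ = -0.504, so a root lies in (0, 1).
Iterate (Newton) starting at β = 0.54:
  β = 0.540: g = -0.0706, g' = -0.722 → β = 0.442
  β = 0.442: g = 0.0005, g' = -0.740 → β = 0.443
Converged at β = 0.443.

β = 0.443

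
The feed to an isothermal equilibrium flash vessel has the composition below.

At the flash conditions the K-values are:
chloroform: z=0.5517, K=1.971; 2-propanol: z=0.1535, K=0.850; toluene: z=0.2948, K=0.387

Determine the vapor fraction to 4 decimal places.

Newton iteration, ψ⁰ = 0.31:
  ψ = 0.3100: g = 0.16450, g' = -0.4800 → ψ = 0.6527
  ψ = 0.6527: g = 0.00111, g' = -0.5070 → ψ = 0.6549
Converged at ψ = 0.6549.

ψ = 0.6549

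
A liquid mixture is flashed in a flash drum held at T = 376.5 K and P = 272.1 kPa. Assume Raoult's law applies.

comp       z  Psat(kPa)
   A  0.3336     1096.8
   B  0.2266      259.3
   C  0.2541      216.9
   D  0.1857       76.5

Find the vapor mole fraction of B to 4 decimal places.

Raoult's law: Kᵢ = Pᵢˢᵃᵗ/P = Pᵢˢᵃᵗ/272.1.
  K_A = 1096.8/272.1 = 4.030871, K_B = 259.3/272.1 = 0.952958, K_C = 216.9/272.1 = 0.797133, K_D = 76.5/272.1 = 0.281147
Material balance + equilibrium reduce to Σ zᵢ(Kᵢ−1)/(1+V/F(Kᵢ−1)) = 0.
g(0) = ΣzᵢKᵢ − 1 = 0.8154 and g(1) = 1 − Σzᵢ/Kᵢ = -0.2998, so a root lies in (0, 1).
Newton iteration, V/F⁰ = 0.5:
  V/F = 0.5000: g = 0.12528, g' = -0.7317 → V/F = 0.6712
  V/F = 0.6712: g = 0.00457, g' = -0.7057 → V/F = 0.6777
Converged at V/F = 0.6777.
Compositions from xᵢ = zᵢ/(1+V/F(Kᵢ−1)), yᵢ = Kᵢxᵢ:
  A: x = 0.1092, y = 0.4403
  B: x = 0.2341, y = 0.2231
  C: x = 0.2946, y = 0.2348
  D: x = 0.3621, y = 0.1018

y_B = 0.2231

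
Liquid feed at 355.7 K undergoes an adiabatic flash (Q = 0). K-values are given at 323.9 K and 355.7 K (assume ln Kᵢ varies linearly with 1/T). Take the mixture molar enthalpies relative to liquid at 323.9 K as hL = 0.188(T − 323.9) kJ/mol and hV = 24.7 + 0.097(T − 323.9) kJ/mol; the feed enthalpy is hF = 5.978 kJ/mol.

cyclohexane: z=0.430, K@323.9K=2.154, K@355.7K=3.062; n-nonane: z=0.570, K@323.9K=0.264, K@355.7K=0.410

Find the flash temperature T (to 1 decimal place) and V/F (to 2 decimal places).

T = 331.4 K, V/F = 0.19

Adiabatic flash: solve Rachford–Rice at each trial T, then check hF = ψ·hV(T) + (1−ψ)·hL(T).
  T = 323.9 K: K = (2.154, 0.264), RR gives ψ = 0.090, H_out = 2.231 kJ/mol
  T = 355.7 K: K = (3.062, 0.410), RR gives ψ = 0.452, H_out = 15.843 kJ/mol
  T = 339.8 K: K = (2.589, 0.332), RR gives ψ = 0.285, H_out = 9.627 kJ/mol
  T = 331.9 K: K = (2.368, 0.297), RR gives ψ = 0.195, H_out = 6.186 kJ/mol
  T = 327.9 K: K = (2.260, 0.280), RR gives ψ = 0.145, H_out = 4.283 kJ/mol
  T = 329.9 K: K = (2.314, 0.289), RR gives ψ = 0.171, H_out = 5.251 kJ/mol
  T = 330.9 K: K = (2.341, 0.293), RR gives ψ = 0.183, H_out = 5.722 kJ/mol
  T = 331.4 K: K = (2.355, 0.295), RR gives ψ = 0.189, H_out = 5.955 kJ/mol
Linear interpolation between T = 331.4 (H_out = 5.955) and T = 331.9 (H_out = 6.186) on hF = 5.978 gives T ≈ 331.4 K, at which ψ = 0.19.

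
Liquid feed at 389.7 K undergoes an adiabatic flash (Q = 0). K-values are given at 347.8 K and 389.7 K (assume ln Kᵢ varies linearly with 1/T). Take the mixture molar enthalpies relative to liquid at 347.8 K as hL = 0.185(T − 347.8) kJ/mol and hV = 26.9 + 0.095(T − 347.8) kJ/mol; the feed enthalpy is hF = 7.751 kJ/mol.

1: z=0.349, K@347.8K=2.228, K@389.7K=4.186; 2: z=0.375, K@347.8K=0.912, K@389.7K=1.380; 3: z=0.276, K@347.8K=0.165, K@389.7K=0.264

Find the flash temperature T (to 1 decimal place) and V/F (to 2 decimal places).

T = 349.1 K, V/F = 0.28

Adiabatic flash: solve Rachford–Rice at each trial T, then check hF = ψ·hV(T) + (1−ψ)·hL(T).
  T = 347.8 K: K = (2.228, 0.912, 0.165), RR gives ψ = 0.255, H_out = 6.851 kJ/mol
  T = 389.7 K: K = (4.186, 1.380, 0.264), RR gives ψ = 0.737, H_out = 24.786 kJ/mol
  T = 368.8 K: K = (3.111, 1.136, 0.212), RR gives ψ = 0.555, H_out = 17.759 kJ/mol
  T = 358.3 K: K = (2.646, 1.021, 0.188), RR gives ψ = 0.429, H_out = 13.087 kJ/mol
  T = 353.1 K: K = (2.433, 0.966, 0.176), RR gives ψ = 0.351, H_out = 10.259 kJ/mol
  T = 350.5 K: K = (2.331, 0.939, 0.171), RR gives ψ = 0.306, H_out = 8.665 kJ/mol
  T = 349.1 K: K = (2.277, 0.925, 0.168), RR gives ψ = 0.280, H_out = 7.746 kJ/mol
Linear interpolation between T = 349.1 (H_out = 7.746) and T = 350.5 (H_out = 8.665) on hF = 7.751 gives T ≈ 349.1 K, at which ψ = 0.28.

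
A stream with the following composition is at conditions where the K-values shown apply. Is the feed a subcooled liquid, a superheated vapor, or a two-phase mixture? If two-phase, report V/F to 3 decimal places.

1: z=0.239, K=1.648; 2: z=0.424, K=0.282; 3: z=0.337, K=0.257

ΣzᵢKᵢ = 0.600; Σzᵢ/Kᵢ = 2.960.
Since ΣzᵢKᵢ < 1 the mixture is below its bubble point — single liquid phase.

subcooled liquid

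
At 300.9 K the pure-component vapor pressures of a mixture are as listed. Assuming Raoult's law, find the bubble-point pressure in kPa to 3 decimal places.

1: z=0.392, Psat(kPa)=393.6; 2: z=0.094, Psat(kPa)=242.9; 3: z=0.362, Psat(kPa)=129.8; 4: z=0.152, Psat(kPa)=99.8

At the bubble point ψ → 0, so ΣzᵢKᵢ = 1 with Kᵢ = Pᵢˢᵃᵗ/P ⇒ P = ΣzᵢPᵢˢᵃᵗ.
P = 0.392·393.6 + 0.094·242.9 + 0.362·129.8 + 0.152·99.8 = 239.281 kPa

Pbub = 239.281 kPa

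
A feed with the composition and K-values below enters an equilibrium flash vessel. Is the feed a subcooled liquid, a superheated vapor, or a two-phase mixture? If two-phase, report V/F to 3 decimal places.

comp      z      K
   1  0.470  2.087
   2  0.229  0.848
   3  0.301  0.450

ΣzᵢKᵢ = 1.311; Σzᵢ/Kᵢ = 1.164.
Both exceed 1, so a two-phase solution exists.
Newton iteration, ψ⁰ = 0.65:
  ψ = 0.650: g = 0.0031, g' = -0.418 → ψ = 0.657
Converged at ψ = 0.657.

two-phase, V/F = 0.657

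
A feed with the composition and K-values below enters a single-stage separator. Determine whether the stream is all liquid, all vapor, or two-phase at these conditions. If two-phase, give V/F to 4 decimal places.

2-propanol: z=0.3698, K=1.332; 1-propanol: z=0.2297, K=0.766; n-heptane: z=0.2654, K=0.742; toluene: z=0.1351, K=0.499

ΣzᵢKᵢ = 0.9329; Σzᵢ/Kᵢ = 1.2059.
Since ΣzᵢKᵢ < 1 the mixture is below its bubble point — single liquid phase.

all liquid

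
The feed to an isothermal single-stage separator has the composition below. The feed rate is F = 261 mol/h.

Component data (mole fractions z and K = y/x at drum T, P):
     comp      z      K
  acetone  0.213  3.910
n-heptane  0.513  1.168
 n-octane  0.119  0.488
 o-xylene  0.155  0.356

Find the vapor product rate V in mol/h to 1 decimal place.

V = 185.1 mol/h

Newton–Raphson from β = 0.5:
  β = 0.500: g = 0.1029, g' = -0.508 → β = 0.703
  β = 0.703: g = 0.0032, g' = -0.497 → β = 0.709
Converged at β = 0.709.
Then V = β·F = 0.7090·261 = 185.1 mol/h and L = F − V = 75.9 mol/h.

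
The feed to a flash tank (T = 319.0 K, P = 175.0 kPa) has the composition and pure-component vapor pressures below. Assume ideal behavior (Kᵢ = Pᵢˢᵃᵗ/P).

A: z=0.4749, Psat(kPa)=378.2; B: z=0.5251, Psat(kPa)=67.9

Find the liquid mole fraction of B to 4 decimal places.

Raoult's law: Kᵢ = Pᵢˢᵃᵗ/P = Pᵢˢᵃᵗ/175.0.
  K_A = 378.2/175.0 = 2.161143, K_B = 67.9/175.0 = 0.388000
Material balance + equilibrium reduce to Σ zᵢ(Kᵢ−1)/(1+ψ(Kᵢ−1)) = 0.
Check two-phase: ΣzᵢKᵢ = 1.2301 > 1 and Σzᵢ/Kᵢ = 1.5731 > 1, so g(0) = 0.2301 > 0 and g(1) = -0.5731 < 0.
Binary case is linear: z₁(K₁−1)(1+ψ(K₂−1)) + z₂(K₂−1)(1+ψ(K₁−1)) = 0
⇒ ψ = [z₁(K₁−1)+z₂(K₂−1)] / [−(K₁−1)(K₂−1)] = 0.23007/0.71062 = 0.3238
Compositions from xᵢ = zᵢ/(1+ψ(Kᵢ−1)), yᵢ = Kᵢxᵢ:
  A: x = 0.3451, y = 0.7459
  B: x = 0.6549, y = 0.2541

x_B = 0.6549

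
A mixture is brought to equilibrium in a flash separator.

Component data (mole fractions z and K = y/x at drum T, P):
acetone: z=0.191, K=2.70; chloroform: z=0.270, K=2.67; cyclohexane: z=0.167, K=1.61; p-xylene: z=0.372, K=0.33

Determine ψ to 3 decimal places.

Let ψ = V/F and solve Σ zᵢ(Kᵢ−1)/(1+ψ(Kᵢ−1)) = 0.
Feasibility: ΣzᵢKᵢ = 1.628, Σzᵢ/Kᵢ = 1.403 — both > 1, two phases present.
Newton iteration, ψ⁰ = 0.68:
  ψ = 0.680: g = -0.0241, g' = -0.878 → ψ = 0.653
  ψ = 0.653: g = -0.0003, g' = -0.856 → ψ = 0.652
Converged at ψ = 0.652.

ψ = 0.652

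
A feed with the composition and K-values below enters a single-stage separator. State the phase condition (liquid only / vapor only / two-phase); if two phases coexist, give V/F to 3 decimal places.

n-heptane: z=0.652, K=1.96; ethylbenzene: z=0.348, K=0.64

ΣzᵢKᵢ = 1.501; Σzᵢ/Kᵢ = 0.876.
Since Σzᵢ/Kᵢ < 1 the mixture is above its dew point — single vapor phase.

vapor only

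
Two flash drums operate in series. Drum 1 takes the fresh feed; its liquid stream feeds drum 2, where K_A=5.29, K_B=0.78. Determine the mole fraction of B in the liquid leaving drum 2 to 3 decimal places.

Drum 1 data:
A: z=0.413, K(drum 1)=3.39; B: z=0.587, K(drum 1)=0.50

Drum 1:
Rachford–Rice: g(ψ₁) = Σ zᵢ(Kᵢ−1)/(1+ψ₁(Kᵢ−1)) = 0.
g(0) = ΣzᵢKᵢ − 1 = 0.694 and g(1) = 1 − Σzᵢ/Kᵢ = -0.296, so a root lies in (0, 1).
Newton iteration, ψ₁⁰ = 0.5:
  ψ₁ = 0.500: g = 0.0584, g' = -0.751 → ψ₁ = 0.578
  ψ₁ = 0.578: g = 0.0019, g' = -0.706 → ψ₁ = 0.580
Converged at ψ₁ = 0.580.
Drum-1 compositions:
  A: x = 0.173, y = 0.587
  B: x = 0.827, y = 0.413
Drum-2 feed = drum-1 liquid: z₂ = (0.1730, 0.8270).
Drum 2:
Material balance + equilibrium reduce to Σ zᵢ(Kᵢ−1)/(1+ψ₂(Kᵢ−1)) = 0.
Feasibility: ΣzᵢKᵢ = 1.560, Σzᵢ/Kᵢ = 1.093 — both > 1, two phases present.
Binary case is linear: z₁(K₁−1)(1+ψ₂(K₂−1)) + z₂(K₂−1)(1+ψ₂(K₁−1)) = 0
⇒ ψ₂ = [z₁(K₁−1)+z₂(K₂−1)] / [−(K₁−1)(K₂−1)] = 0.5603/0.9438 = 0.594
  A: x = 0.049, y = 0.258
  B: x = 0.951, y = 0.742

x_B (drum 2) = 0.951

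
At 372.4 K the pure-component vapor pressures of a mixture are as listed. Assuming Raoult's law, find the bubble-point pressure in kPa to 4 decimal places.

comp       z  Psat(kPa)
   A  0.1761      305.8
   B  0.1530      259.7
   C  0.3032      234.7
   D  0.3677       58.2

Pbub = 186.1467 kPa

At the bubble point ψ → 0, so ΣzᵢKᵢ = 1 with Kᵢ = Pᵢˢᵃᵗ/P ⇒ P = ΣzᵢPᵢˢᵃᵗ.
P = 0.1761·305.8 + 0.1530·259.7 + 0.3032·234.7 + 0.3677·58.2 = 186.1467 kPa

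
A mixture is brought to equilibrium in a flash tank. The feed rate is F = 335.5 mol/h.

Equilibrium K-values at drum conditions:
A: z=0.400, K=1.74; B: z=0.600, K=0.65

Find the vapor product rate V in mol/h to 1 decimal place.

V = 111.4 mol/h

Let ψ = V/F and solve Σ zᵢ(Kᵢ−1)/(1+ψ(Kᵢ−1)) = 0.
Check two-phase: ΣzᵢKᵢ = 1.086 > 1 and Σzᵢ/Kᵢ = 1.153 > 1, so g(0) = 0.086 > 0 and g(1) = -0.153 < 0.
Binary case is linear: z₁(K₁−1)(1+ψ(K₂−1)) + z₂(K₂−1)(1+ψ(K₁−1)) = 0
⇒ ψ = [z₁(K₁−1)+z₂(K₂−1)] / [−(K₁−1)(K₂−1)] = 0.0860/0.2590 = 0.332
Then V = ψ·F = 0.3320·335.5 = 111.4 mol/h and L = F − V = 224.1 mol/h.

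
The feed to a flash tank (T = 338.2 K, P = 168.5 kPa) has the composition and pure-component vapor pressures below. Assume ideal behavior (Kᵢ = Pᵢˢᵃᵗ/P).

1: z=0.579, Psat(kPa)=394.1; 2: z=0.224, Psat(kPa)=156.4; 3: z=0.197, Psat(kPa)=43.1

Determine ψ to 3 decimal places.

Raoult's law: Kᵢ = Pᵢˢᵃᵗ/P = Pᵢˢᵃᵗ/168.5.
  K_1 = 394.1/168.5 = 2.33887, K_2 = 156.4/168.5 = 0.92819, K_3 = 43.1/168.5 = 0.25579
Material balance + equilibrium reduce to Σ zᵢ(Kᵢ−1)/(1+ψ(Kᵢ−1)) = 0.
Feasibility: ΣzᵢKᵢ = 1.613, Σzᵢ/Kᵢ = 1.259 — both > 1, two phases present.
Newton–Raphson from ψ = 0.5:
  ψ = 0.500: g = 0.2142, g' = -0.650 → ψ = 0.829
  ψ = 0.829: g = -0.0327, g' = -0.979 → ψ = 0.796
  ψ = 0.796: g = -0.0014, g' = -0.901 → ψ = 0.794
Converged at ψ = 0.794.

ψ = 0.794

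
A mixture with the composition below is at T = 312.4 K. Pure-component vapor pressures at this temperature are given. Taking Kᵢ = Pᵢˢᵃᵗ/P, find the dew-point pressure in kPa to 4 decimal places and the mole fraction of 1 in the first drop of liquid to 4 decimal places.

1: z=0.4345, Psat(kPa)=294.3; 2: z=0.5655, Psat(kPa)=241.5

Pdew = 261.9173 kPa, x_1 = 0.3867

At the dew point ψ → 1, so Σzᵢ/Kᵢ = 1 with Kᵢ = Pᵢˢᵃᵗ/P ⇒ 1/P = Σzᵢ/Pᵢˢᵃᵗ.
1/P = 0.4345/294.3 + 0.5655/241.5 = 0.0038180 ⇒ P = 261.9173 kPa
xᵢ = zᵢP/Pᵢˢᵃᵗ ⇒ x_1 = 0.4345·261.9173/294.3 = 0.3867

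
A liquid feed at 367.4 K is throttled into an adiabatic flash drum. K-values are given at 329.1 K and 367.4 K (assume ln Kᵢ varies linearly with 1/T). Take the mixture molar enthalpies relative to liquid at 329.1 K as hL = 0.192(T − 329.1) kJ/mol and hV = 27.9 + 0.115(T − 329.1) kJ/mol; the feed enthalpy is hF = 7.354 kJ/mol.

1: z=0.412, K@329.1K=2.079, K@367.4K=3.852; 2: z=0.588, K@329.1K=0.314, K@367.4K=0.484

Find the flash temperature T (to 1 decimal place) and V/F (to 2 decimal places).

T = 337.3 K, V/F = 0.21

Adiabatic flash: solve Rachford–Rice at each trial T, then check hF = ψ·hV(T) + (1−ψ)·hL(T).
  T = 329.1 K: K = (2.079, 0.314), RR gives ψ = 0.056, H_out = 1.552 kJ/mol
  T = 367.4 K: K = (3.852, 0.484), RR gives ψ = 0.592, H_out = 22.131 kJ/mol
  T = 348.2 K: K = (2.876, 0.394), RR gives ψ = 0.367, H_out = 13.360 kJ/mol
  T = 338.6 K: K = (2.454, 0.353), RR gives ψ = 0.232, H_out = 8.134 kJ/mol
  T = 333.9 K: K = (2.264, 0.333), RR gives ψ = 0.153, H_out = 5.123 kJ/mol
  T = 336.2 K: K = (2.356, 0.343), RR gives ψ = 0.193, H_out = 6.646 kJ/mol
Linear interpolation between T = 336.2 (H_out = 6.646) and T = 338.6 (H_out = 8.134) on hF = 7.354 gives T ≈ 337.3 K, at which ψ = 0.21.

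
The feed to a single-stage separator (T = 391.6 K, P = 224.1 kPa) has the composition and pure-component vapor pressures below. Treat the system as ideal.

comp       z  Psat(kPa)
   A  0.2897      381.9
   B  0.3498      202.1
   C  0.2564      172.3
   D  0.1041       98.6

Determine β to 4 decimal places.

Raoult's law: Kᵢ = Pᵢˢᵃᵗ/P = Pᵢˢᵃᵗ/224.1.
  K_A = 381.9/224.1 = 1.704150, K_B = 202.1/224.1 = 0.901830, K_C = 172.3/224.1 = 0.768853, K_D = 98.6/224.1 = 0.439982
Let β = V/F and solve Σ zᵢ(Kᵢ−1)/(1+β(Kᵢ−1)) = 0.
Feasibility: ΣzᵢKᵢ = 1.0521, Σzᵢ/Kᵢ = 1.1280 — both > 1, two phases present.
Iterate (Newton) starting at β = 0.42:
  β = 0.4200: g = -0.02025, g' = -0.1618 → β = 0.2949
  β = 0.2949: g = 0.00012, g' = -0.1647 → β = 0.2956
Converged at β = 0.2956.

β = 0.2956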